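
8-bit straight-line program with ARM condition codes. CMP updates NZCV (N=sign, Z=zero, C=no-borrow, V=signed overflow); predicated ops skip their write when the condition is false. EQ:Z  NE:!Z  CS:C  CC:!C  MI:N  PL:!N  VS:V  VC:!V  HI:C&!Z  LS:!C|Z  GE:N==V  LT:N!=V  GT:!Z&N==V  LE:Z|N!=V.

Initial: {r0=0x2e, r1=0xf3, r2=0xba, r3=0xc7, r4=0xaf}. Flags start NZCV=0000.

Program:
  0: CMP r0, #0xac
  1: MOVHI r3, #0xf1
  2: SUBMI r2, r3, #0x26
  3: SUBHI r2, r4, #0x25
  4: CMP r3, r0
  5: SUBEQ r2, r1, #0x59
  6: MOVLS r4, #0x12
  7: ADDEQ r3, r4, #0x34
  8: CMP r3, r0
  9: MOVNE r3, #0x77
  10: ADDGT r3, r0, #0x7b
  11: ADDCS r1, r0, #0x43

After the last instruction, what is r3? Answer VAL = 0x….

[0] flags=1001 → (cmp)
[1] flags=1001 HI?F → skip
[2] flags=1001 MI?T → r2=0xa1
[3] flags=1001 HI?F → skip
[4] flags=1010 → (cmp)
[5] flags=1010 EQ?F → skip
[6] flags=1010 LS?F → skip
[7] flags=1010 EQ?F → skip
[8] flags=1010 → (cmp)
[9] flags=1010 NE?T → r3=0x77
[10] flags=1010 GT?F → skip
[11] flags=1010 CS?T → r1=0x71

VAL = 0x77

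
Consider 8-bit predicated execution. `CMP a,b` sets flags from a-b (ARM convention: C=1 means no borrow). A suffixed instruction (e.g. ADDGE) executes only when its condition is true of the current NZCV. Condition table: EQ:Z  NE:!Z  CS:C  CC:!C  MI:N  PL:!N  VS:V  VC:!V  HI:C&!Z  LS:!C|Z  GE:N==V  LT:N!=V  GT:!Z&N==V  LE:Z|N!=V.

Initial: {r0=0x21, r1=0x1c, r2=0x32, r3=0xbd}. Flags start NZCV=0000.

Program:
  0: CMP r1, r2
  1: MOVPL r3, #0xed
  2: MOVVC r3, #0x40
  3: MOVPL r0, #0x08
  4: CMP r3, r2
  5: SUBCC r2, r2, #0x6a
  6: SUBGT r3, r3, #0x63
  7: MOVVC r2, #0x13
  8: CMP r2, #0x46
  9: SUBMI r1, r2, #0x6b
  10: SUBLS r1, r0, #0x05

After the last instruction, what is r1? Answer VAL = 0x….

VAL = 0x1c

[0] flags=1000 → (cmp)
[1] flags=1000 PL?F → skip
[2] flags=1000 VC?T → r3=0x40
[3] flags=1000 PL?F → skip
[4] flags=0010 → (cmp)
[5] flags=0010 CC?F → skip
[6] flags=0010 GT?T → r3=0xdd
[7] flags=0010 VC?T → r2=0x13
[8] flags=1000 → (cmp)
[9] flags=1000 MI?T → r1=0xa8
[10] flags=1000 LS?T → r1=0x1c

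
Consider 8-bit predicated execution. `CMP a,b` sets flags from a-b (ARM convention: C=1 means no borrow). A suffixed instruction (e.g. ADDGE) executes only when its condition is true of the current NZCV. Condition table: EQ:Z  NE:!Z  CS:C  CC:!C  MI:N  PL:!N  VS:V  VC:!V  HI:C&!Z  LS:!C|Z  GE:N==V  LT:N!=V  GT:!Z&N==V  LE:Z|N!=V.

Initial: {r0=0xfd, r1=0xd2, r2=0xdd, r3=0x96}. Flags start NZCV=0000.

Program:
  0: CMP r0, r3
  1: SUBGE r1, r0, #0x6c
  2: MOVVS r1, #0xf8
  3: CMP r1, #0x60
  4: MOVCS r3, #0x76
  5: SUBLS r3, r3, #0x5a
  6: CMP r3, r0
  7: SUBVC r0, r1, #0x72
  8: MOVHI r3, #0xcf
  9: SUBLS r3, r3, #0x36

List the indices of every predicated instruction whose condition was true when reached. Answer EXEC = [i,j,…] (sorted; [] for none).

EXEC = [1,4,7,9]

[0] flags=0010 → (cmp)
[1] flags=0010 GE?T → r1=0x91
[2] flags=0010 VS?F → skip
[3] flags=0011 → (cmp)
[4] flags=0011 CS?T → r3=0x76
[5] flags=0011 LS?F → skip
[6] flags=0000 → (cmp)
[7] flags=0000 VC?T → r0=0x1f
[8] flags=0000 HI?F → skip
[9] flags=0000 LS?T → r3=0x40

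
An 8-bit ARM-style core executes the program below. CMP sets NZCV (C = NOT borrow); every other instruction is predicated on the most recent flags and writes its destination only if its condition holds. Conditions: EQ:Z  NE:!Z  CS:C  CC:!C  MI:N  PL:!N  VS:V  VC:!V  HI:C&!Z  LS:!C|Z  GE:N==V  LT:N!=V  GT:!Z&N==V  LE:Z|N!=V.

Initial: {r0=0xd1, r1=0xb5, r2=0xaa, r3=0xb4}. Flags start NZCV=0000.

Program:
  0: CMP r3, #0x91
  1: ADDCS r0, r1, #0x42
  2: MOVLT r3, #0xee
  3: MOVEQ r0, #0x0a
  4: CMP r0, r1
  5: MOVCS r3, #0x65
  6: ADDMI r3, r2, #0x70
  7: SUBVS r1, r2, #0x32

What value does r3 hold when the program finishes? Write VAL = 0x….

[0] flags=0010 → (cmp)
[1] flags=0010 CS?T → r0=0xf7
[2] flags=0010 LT?F → skip
[3] flags=0010 EQ?F → skip
[4] flags=0010 → (cmp)
[5] flags=0010 CS?T → r3=0x65
[6] flags=0010 MI?F → skip
[7] flags=0010 VS?F → skip

VAL = 0x65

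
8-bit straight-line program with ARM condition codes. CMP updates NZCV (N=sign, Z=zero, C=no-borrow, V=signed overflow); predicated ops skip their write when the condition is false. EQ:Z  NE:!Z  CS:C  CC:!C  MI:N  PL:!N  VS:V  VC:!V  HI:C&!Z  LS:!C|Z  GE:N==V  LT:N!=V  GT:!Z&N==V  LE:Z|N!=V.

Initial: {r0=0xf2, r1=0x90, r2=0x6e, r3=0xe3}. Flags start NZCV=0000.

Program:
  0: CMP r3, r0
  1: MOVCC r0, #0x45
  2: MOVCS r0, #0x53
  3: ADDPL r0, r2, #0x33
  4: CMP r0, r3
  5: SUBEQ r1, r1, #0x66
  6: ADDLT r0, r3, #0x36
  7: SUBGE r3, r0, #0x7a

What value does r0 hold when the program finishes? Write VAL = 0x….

0: ✓ CMP  NZCV=1000
1: ✓ MOVCC  r0←0x45
2: · MOVCS
3: · ADDPL
4: ✓ CMP  NZCV=0000
5: · SUBEQ
6: · ADDLT
7: ✓ SUBGE  r3←0xcb

VAL = 0x45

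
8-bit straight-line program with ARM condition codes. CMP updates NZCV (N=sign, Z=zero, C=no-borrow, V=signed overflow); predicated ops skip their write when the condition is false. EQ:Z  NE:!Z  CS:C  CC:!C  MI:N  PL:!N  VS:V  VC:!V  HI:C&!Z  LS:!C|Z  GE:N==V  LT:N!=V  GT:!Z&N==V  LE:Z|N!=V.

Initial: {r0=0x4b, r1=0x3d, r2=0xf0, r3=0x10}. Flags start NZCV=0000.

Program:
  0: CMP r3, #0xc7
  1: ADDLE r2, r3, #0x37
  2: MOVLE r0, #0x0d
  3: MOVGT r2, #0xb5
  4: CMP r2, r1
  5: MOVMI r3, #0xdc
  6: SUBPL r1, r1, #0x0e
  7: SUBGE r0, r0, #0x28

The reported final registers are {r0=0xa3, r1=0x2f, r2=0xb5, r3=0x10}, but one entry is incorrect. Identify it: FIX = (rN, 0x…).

[0] flags=0000 → (cmp)
[1] flags=0000 LE?F → skip
[2] flags=0000 LE?F → skip
[3] flags=0000 GT?T → r2=0xb5
[4] flags=0011 → (cmp)
[5] flags=0011 MI?F → skip
[6] flags=0011 PL?T → r1=0x2f
[7] flags=0011 GE?F → skip

FIX = (r0, 0x4b)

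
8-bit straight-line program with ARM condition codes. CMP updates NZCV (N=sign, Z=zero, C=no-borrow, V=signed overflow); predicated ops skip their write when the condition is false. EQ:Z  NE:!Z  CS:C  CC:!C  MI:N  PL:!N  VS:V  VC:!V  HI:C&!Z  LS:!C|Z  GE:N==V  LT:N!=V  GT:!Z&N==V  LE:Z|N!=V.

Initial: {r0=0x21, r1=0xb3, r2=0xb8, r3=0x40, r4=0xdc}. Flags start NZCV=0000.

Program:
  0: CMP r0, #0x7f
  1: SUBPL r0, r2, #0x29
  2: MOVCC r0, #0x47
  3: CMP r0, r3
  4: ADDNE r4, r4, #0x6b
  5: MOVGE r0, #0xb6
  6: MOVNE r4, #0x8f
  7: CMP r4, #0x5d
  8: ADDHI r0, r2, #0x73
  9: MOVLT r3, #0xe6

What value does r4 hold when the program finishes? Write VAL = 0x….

[0] flags=1000 → (cmp)
[1] flags=1000 PL?F → skip
[2] flags=1000 CC?T → r0=0x47
[3] flags=0010 → (cmp)
[4] flags=0010 NE?T → r4=0x47
[5] flags=0010 GE?T → r0=0xb6
[6] flags=0010 NE?T → r4=0x8f
[7] flags=0011 → (cmp)
[8] flags=0011 HI?T → r0=0x2b
[9] flags=0011 LT?T → r3=0xe6

VAL = 0x8f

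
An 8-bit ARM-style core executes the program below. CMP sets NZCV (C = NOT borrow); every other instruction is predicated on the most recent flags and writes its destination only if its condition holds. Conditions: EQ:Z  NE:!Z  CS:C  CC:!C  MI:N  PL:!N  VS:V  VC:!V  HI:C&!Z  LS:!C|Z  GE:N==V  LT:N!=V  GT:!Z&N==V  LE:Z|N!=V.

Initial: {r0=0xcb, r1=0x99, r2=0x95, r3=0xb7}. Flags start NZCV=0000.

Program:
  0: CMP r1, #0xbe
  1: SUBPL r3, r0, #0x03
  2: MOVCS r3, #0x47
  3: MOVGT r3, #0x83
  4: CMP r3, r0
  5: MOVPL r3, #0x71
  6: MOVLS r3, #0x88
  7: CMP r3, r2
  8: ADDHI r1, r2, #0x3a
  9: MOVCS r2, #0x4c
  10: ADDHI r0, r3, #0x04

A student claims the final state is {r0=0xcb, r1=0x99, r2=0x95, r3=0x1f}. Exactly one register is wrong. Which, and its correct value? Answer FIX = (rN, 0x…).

0: ✓ CMP  NZCV=1000
1: · SUBPL
2: · MOVCS
3: · MOVGT
4: ✓ CMP  NZCV=1000
5: · MOVPL
6: ✓ MOVLS  r3←0x88
7: ✓ CMP  NZCV=1000
8: · ADDHI
9: · MOVCS
10: · ADDHI

FIX = (r3, 0x88)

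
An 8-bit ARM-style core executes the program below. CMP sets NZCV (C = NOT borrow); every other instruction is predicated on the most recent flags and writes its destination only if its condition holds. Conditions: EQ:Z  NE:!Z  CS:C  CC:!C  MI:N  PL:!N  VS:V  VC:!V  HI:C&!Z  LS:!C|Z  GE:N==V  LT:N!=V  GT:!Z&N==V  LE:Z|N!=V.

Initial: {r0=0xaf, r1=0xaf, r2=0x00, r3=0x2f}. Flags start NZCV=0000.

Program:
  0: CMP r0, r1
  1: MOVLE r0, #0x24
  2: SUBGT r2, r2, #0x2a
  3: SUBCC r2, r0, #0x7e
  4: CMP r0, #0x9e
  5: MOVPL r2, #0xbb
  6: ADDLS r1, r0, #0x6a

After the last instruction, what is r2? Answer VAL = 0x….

[0] flags=0110 → (cmp)
[1] flags=0110 LE?T → r0=0x24
[2] flags=0110 GT?F → skip
[3] flags=0110 CC?F → skip
[4] flags=1001 → (cmp)
[5] flags=1001 PL?F → skip
[6] flags=1001 LS?T → r1=0x8e

VAL = 0x00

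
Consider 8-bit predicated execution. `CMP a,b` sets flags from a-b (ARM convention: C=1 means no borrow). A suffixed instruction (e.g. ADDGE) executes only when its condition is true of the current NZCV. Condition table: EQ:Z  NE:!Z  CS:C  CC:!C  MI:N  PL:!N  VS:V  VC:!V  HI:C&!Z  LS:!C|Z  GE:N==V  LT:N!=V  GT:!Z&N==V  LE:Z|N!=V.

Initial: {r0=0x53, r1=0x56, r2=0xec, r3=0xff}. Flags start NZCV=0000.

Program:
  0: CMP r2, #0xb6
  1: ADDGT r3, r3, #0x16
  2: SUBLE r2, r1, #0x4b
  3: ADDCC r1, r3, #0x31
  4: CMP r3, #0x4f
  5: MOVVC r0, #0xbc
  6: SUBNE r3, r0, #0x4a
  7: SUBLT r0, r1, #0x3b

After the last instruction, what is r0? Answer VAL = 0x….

VAL = 0x1b

[0] flags=0010 → (cmp)
[1] flags=0010 GT?T → r3=0x15
[2] flags=0010 LE?F → skip
[3] flags=0010 CC?F → skip
[4] flags=1000 → (cmp)
[5] flags=1000 VC?T → r0=0xbc
[6] flags=1000 NE?T → r3=0x72
[7] flags=1000 LT?T → r0=0x1b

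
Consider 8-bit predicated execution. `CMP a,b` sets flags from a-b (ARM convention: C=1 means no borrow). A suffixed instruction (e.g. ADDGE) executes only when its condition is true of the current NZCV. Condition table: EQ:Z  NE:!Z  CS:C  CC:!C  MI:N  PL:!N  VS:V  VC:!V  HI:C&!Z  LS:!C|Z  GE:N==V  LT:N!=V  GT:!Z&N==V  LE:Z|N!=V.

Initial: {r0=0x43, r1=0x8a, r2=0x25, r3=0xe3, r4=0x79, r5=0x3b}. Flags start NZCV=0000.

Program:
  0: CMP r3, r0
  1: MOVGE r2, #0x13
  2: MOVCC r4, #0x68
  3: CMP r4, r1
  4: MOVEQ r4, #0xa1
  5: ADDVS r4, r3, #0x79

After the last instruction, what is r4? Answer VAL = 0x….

VAL = 0x5c

[0] flags=1010 → (cmp)
[1] flags=1010 GE?F → skip
[2] flags=1010 CC?F → skip
[3] flags=1001 → (cmp)
[4] flags=1001 EQ?F → skip
[5] flags=1001 VS?T → r4=0x5c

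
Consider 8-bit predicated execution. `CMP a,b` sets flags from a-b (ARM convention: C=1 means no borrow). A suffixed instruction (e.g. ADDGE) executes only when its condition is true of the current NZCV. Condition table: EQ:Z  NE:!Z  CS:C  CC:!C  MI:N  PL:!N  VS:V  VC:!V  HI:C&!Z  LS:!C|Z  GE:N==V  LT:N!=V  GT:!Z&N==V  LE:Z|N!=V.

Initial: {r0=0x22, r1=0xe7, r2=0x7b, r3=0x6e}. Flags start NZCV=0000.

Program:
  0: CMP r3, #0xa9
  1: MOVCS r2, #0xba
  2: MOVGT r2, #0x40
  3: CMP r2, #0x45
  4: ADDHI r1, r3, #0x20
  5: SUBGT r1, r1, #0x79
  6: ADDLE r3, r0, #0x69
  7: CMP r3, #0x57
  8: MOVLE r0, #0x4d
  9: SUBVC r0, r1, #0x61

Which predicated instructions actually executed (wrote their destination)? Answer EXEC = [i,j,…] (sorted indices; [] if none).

[0] flags=1001 → (cmp)
[1] flags=1001 CS?F → skip
[2] flags=1001 GT?T → r2=0x40
[3] flags=1000 → (cmp)
[4] flags=1000 HI?F → skip
[5] flags=1000 GT?F → skip
[6] flags=1000 LE?T → r3=0x8b
[7] flags=0011 → (cmp)
[8] flags=0011 LE?T → r0=0x4d
[9] flags=0011 VC?F → skip

EXEC = [2,6,8]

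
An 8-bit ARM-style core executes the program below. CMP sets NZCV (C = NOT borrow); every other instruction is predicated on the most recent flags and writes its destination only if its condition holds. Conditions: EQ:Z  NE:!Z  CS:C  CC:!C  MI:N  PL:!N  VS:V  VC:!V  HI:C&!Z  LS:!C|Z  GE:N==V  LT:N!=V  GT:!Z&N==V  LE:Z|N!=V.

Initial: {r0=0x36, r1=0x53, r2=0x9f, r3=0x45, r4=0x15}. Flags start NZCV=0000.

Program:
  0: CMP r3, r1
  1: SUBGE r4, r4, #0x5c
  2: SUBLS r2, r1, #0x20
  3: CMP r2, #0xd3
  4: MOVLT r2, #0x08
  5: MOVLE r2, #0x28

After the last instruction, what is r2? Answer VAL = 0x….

VAL = 0x33

[0] flags=1000 → (cmp)
[1] flags=1000 GE?F → skip
[2] flags=1000 LS?T → r2=0x33
[3] flags=0000 → (cmp)
[4] flags=0000 LT?F → skip
[5] flags=0000 LE?F → skip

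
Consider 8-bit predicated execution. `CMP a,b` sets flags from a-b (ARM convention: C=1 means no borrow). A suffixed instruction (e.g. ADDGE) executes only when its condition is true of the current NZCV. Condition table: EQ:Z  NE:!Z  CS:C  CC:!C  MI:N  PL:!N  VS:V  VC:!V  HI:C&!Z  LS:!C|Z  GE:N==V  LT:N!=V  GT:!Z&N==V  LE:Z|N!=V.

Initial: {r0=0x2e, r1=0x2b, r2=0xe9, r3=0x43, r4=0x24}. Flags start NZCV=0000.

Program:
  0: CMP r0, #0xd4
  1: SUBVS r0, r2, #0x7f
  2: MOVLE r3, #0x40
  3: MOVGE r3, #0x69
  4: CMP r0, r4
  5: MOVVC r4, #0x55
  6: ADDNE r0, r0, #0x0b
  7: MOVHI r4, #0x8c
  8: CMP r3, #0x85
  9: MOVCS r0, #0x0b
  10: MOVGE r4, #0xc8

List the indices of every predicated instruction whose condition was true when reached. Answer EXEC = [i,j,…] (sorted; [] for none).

0: ✓ CMP  NZCV=0000
1: · SUBVS
2: · MOVLE
3: ✓ MOVGE  r3←0x69
4: ✓ CMP  NZCV=0010
5: ✓ MOVVC  r4←0x55
6: ✓ ADDNE  r0←0x39
7: ✓ MOVHI  r4←0x8c
8: ✓ CMP  NZCV=1001
9: · MOVCS
10: ✓ MOVGE  r4←0xc8

EXEC = [3,5,6,7,10]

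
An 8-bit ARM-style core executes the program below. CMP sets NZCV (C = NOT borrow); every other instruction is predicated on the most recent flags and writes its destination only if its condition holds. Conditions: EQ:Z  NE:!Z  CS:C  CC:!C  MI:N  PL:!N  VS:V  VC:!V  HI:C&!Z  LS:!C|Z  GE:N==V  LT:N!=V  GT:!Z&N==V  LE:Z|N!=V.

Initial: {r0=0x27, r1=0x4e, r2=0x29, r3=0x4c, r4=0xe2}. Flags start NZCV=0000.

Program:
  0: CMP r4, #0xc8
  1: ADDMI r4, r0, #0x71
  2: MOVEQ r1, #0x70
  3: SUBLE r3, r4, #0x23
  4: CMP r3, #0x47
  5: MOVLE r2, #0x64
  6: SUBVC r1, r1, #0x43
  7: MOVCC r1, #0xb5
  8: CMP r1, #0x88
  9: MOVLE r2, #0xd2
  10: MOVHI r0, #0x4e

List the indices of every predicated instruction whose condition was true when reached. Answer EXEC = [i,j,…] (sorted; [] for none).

EXEC = [6]

0: ✓ CMP  NZCV=0010
1: · ADDMI
2: · MOVEQ
3: · SUBLE
4: ✓ CMP  NZCV=0010
5: · MOVLE
6: ✓ SUBVC  r1←0x0b
7: · MOVCC
8: ✓ CMP  NZCV=1001
9: · MOVLE
10: · MOVHI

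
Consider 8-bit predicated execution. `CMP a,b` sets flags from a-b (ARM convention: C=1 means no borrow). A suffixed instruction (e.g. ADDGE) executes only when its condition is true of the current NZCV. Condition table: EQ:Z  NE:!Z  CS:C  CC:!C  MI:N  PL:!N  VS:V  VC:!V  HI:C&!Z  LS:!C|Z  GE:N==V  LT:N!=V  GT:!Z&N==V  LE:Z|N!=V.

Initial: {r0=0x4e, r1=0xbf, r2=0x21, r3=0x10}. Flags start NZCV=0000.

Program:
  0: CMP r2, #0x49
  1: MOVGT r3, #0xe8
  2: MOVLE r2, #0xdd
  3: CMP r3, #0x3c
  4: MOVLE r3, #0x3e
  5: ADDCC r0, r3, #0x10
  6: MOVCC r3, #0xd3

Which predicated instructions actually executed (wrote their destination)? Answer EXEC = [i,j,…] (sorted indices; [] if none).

0: ✓ CMP  NZCV=1000
1: · MOVGT
2: ✓ MOVLE  r2←0xdd
3: ✓ CMP  NZCV=1000
4: ✓ MOVLE  r3←0x3e
5: ✓ ADDCC  r0←0x4e
6: ✓ MOVCC  r3←0xd3

EXEC = [2,4,5,6]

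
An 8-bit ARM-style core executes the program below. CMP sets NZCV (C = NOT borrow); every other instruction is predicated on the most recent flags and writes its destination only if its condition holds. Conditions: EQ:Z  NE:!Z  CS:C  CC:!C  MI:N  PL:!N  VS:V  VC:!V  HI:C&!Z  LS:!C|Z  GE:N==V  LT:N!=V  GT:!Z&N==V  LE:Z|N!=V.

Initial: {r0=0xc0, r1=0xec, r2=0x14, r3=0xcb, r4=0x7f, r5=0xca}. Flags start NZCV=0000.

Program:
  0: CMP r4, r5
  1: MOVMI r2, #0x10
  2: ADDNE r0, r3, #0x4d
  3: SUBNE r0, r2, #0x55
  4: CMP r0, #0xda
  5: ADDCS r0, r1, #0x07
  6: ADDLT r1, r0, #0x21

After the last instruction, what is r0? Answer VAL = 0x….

VAL = 0xbb

0: ✓ CMP  NZCV=1001
1: ✓ MOVMI  r2←0x10
2: ✓ ADDNE  r0←0x18
3: ✓ SUBNE  r0←0xbb
4: ✓ CMP  NZCV=1000
5: · ADDCS
6: ✓ ADDLT  r1←0xdc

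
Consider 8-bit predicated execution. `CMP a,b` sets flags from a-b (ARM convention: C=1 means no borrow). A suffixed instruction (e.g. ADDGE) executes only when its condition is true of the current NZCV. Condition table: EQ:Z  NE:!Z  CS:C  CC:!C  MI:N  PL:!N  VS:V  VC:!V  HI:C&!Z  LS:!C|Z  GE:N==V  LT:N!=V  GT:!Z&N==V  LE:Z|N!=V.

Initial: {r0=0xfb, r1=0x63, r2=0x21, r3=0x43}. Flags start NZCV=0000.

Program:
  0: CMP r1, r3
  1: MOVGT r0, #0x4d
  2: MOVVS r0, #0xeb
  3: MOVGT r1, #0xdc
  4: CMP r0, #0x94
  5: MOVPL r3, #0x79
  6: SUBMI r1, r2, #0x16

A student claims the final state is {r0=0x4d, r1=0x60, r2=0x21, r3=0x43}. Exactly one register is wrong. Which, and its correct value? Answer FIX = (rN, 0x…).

FIX = (r1, 0x0b)

[0] flags=0010 → (cmp)
[1] flags=0010 GT?T → r0=0x4d
[2] flags=0010 VS?F → skip
[3] flags=0010 GT?T → r1=0xdc
[4] flags=1001 → (cmp)
[5] flags=1001 PL?F → skip
[6] flags=1001 MI?T → r1=0x0b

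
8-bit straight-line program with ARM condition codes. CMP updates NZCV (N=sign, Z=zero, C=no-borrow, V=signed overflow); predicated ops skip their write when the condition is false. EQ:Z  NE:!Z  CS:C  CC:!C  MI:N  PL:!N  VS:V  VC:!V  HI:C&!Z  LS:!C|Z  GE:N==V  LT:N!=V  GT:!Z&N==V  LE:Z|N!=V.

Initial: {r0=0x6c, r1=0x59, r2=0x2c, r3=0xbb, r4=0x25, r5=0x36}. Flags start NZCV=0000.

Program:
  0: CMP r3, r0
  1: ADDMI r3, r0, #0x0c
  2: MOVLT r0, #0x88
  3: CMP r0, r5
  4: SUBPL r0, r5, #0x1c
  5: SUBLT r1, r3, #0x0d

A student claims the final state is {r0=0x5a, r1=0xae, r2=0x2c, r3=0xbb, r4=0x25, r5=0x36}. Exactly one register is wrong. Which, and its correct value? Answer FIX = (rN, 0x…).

FIX = (r0, 0x1a)

0: ✓ CMP  NZCV=0011
1: · ADDMI
2: ✓ MOVLT  r0←0x88
3: ✓ CMP  NZCV=0011
4: ✓ SUBPL  r0←0x1a
5: ✓ SUBLT  r1←0xae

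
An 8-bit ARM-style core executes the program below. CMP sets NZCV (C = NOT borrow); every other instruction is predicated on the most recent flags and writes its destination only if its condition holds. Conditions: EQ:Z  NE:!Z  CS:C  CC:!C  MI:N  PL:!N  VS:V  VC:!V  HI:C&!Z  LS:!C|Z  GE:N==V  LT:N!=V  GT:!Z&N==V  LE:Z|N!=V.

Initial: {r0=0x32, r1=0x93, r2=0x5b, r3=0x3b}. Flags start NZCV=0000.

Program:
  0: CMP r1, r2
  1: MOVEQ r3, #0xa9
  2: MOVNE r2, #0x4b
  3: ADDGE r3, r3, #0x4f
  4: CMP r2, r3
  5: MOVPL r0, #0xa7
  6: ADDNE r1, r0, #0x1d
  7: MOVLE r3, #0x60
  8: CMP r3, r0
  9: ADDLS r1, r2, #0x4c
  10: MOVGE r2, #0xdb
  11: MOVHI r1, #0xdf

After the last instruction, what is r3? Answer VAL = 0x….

0: ✓ CMP  NZCV=0011
1: · MOVEQ
2: ✓ MOVNE  r2←0x4b
3: · ADDGE
4: ✓ CMP  NZCV=0010
5: ✓ MOVPL  r0←0xa7
6: ✓ ADDNE  r1←0xc4
7: · MOVLE
8: ✓ CMP  NZCV=1001
9: ✓ ADDLS  r1←0x97
10: ✓ MOVGE  r2←0xdb
11: · MOVHI

VAL = 0x3b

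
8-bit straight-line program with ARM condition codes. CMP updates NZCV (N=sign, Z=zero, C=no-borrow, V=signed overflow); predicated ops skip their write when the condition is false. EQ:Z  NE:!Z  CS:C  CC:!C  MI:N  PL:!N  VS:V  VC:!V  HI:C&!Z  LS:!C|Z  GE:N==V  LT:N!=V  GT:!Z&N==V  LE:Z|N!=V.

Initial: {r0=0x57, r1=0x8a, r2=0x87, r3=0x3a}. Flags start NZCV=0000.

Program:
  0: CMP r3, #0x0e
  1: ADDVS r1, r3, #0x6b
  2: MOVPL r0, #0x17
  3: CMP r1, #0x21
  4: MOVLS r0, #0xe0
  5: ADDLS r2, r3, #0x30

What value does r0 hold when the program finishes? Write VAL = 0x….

0: ✓ CMP  NZCV=0010
1: · ADDVS
2: ✓ MOVPL  r0←0x17
3: ✓ CMP  NZCV=0011
4: · MOVLS
5: · ADDLS

VAL = 0x17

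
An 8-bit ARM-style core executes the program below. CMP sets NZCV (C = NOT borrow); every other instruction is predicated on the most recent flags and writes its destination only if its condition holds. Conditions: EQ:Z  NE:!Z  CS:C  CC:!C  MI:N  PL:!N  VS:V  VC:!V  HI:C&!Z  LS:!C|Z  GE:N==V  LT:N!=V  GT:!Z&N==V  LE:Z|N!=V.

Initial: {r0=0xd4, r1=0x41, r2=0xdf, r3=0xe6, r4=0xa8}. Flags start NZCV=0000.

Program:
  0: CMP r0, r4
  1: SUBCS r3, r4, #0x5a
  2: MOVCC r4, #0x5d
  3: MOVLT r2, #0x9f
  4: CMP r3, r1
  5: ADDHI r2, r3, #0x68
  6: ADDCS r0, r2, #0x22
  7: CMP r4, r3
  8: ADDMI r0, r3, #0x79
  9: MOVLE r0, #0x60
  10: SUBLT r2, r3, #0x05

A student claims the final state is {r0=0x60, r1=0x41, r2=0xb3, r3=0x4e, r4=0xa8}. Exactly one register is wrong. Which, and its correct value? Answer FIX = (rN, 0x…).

FIX = (r2, 0x49)

0: ✓ CMP  NZCV=0010
1: ✓ SUBCS  r3←0x4e
2: · MOVCC
3: · MOVLT
4: ✓ CMP  NZCV=0010
5: ✓ ADDHI  r2←0xb6
6: ✓ ADDCS  r0←0xd8
7: ✓ CMP  NZCV=0011
8: · ADDMI
9: ✓ MOVLE  r0←0x60
10: ✓ SUBLT  r2←0x49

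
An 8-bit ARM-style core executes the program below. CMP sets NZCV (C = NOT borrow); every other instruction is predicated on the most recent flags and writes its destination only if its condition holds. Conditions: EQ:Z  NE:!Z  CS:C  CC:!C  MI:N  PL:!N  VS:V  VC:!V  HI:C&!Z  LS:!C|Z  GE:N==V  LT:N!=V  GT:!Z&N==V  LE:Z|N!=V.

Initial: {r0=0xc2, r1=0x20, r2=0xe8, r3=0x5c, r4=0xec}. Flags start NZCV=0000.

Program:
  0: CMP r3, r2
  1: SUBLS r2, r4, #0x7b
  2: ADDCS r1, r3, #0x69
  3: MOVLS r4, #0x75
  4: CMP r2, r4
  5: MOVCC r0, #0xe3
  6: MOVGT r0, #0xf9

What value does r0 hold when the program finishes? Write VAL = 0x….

VAL = 0xe3

[0] flags=0000 → (cmp)
[1] flags=0000 LS?T → r2=0x71
[2] flags=0000 CS?F → skip
[3] flags=0000 LS?T → r4=0x75
[4] flags=1000 → (cmp)
[5] flags=1000 CC?T → r0=0xe3
[6] flags=1000 GT?F → skip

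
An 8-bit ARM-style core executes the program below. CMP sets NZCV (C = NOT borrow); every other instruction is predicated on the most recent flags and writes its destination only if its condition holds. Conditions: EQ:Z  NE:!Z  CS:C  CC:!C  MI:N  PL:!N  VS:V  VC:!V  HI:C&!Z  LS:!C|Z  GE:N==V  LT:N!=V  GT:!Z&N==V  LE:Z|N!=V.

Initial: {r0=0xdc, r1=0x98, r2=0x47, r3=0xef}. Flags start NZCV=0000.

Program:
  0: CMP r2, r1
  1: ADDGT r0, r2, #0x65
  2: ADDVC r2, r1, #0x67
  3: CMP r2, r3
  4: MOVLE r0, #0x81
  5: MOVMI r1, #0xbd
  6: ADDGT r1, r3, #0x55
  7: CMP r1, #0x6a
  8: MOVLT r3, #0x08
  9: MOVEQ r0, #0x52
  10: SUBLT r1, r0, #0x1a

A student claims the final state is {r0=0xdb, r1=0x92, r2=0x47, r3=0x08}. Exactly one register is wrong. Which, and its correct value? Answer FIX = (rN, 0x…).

FIX = (r0, 0xac)

0: ✓ CMP  NZCV=1001
1: ✓ ADDGT  r0←0xac
2: · ADDVC
3: ✓ CMP  NZCV=0000
4: · MOVLE
5: · MOVMI
6: ✓ ADDGT  r1←0x44
7: ✓ CMP  NZCV=1000
8: ✓ MOVLT  r3←0x08
9: · MOVEQ
10: ✓ SUBLT  r1←0x92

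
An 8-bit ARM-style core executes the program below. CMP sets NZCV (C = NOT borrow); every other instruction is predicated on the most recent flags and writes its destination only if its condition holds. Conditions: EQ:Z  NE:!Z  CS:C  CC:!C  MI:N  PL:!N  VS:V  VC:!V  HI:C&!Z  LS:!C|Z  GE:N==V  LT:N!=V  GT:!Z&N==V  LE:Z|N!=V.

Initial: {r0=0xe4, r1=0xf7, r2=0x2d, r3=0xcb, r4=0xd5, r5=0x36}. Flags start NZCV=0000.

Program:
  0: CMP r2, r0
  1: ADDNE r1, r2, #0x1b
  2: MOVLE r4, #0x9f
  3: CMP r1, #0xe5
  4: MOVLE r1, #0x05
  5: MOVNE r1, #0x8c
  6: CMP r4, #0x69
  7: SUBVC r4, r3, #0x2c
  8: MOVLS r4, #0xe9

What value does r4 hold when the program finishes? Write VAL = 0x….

VAL = 0xd5

[0] flags=0000 → (cmp)
[1] flags=0000 NE?T → r1=0x48
[2] flags=0000 LE?F → skip
[3] flags=0000 → (cmp)
[4] flags=0000 LE?F → skip
[5] flags=0000 NE?T → r1=0x8c
[6] flags=0011 → (cmp)
[7] flags=0011 VC?F → skip
[8] flags=0011 LS?F → skip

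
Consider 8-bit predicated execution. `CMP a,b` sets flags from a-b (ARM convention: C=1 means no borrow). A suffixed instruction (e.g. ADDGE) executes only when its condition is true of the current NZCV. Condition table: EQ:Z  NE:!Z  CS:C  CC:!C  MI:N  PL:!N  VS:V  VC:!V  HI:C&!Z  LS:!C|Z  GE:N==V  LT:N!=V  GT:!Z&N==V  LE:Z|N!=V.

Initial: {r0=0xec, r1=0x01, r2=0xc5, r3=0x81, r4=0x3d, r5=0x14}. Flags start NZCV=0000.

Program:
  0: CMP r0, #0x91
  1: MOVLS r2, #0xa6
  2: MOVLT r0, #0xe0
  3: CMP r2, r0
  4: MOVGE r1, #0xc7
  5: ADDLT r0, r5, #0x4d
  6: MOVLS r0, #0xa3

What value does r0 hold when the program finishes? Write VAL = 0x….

0: ✓ CMP  NZCV=0010
1: · MOVLS
2: · MOVLT
3: ✓ CMP  NZCV=1000
4: · MOVGE
5: ✓ ADDLT  r0←0x61
6: ✓ MOVLS  r0←0xa3

VAL = 0xa3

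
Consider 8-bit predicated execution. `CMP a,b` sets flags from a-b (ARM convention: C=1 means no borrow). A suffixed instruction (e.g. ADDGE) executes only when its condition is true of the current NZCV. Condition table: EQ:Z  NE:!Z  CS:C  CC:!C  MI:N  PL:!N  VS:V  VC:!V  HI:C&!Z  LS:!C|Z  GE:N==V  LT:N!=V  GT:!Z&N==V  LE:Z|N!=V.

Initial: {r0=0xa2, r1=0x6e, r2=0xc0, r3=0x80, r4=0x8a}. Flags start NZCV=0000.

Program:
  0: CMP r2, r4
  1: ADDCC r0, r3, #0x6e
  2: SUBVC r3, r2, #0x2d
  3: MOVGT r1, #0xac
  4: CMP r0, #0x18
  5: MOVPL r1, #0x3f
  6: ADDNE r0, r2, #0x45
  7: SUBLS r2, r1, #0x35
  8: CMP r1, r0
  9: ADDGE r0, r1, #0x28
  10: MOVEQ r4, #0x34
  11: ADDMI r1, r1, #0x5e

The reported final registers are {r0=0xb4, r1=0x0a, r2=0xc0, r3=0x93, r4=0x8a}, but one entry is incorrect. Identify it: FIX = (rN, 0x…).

0: ✓ CMP  NZCV=0010
1: · ADDCC
2: ✓ SUBVC  r3←0x93
3: ✓ MOVGT  r1←0xac
4: ✓ CMP  NZCV=1010
5: · MOVPL
6: ✓ ADDNE  r0←0x05
7: · SUBLS
8: ✓ CMP  NZCV=1010
9: · ADDGE
10: · MOVEQ
11: ✓ ADDMI  r1←0x0a

FIX = (r0, 0x05)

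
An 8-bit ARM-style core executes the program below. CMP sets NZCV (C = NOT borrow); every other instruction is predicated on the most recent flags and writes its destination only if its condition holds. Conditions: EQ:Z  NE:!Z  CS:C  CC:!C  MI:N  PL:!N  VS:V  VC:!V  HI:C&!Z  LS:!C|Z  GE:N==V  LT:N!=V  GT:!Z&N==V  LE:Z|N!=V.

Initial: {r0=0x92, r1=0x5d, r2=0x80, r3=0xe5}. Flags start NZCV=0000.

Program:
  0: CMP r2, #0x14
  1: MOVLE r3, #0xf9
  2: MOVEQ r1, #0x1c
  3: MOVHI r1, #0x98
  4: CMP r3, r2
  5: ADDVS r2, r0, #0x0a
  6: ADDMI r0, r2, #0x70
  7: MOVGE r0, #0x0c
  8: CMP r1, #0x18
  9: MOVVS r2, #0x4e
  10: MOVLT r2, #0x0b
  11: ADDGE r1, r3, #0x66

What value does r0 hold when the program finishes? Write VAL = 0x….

0: ✓ CMP  NZCV=0011
1: ✓ MOVLE  r3←0xf9
2: · MOVEQ
3: ✓ MOVHI  r1←0x98
4: ✓ CMP  NZCV=0010
5: · ADDVS
6: · ADDMI
7: ✓ MOVGE  r0←0x0c
8: ✓ CMP  NZCV=1010
9: · MOVVS
10: ✓ MOVLT  r2←0x0b
11: · ADDGE

VAL = 0x0c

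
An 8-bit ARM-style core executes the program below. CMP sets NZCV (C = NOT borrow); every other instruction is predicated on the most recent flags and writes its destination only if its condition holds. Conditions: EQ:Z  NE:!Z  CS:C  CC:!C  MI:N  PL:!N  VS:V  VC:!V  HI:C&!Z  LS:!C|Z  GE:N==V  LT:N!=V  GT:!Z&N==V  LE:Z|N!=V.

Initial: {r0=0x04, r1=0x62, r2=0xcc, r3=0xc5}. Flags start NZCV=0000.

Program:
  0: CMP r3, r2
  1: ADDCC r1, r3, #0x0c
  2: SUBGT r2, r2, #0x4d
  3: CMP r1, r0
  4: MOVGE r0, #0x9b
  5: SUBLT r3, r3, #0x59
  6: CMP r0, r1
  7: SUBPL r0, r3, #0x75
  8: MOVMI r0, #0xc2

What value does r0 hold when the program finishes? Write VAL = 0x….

VAL = 0xf7

[0] flags=1000 → (cmp)
[1] flags=1000 CC?T → r1=0xd1
[2] flags=1000 GT?F → skip
[3] flags=1010 → (cmp)
[4] flags=1010 GE?F → skip
[5] flags=1010 LT?T → r3=0x6c
[6] flags=0000 → (cmp)
[7] flags=0000 PL?T → r0=0xf7
[8] flags=0000 MI?F → skip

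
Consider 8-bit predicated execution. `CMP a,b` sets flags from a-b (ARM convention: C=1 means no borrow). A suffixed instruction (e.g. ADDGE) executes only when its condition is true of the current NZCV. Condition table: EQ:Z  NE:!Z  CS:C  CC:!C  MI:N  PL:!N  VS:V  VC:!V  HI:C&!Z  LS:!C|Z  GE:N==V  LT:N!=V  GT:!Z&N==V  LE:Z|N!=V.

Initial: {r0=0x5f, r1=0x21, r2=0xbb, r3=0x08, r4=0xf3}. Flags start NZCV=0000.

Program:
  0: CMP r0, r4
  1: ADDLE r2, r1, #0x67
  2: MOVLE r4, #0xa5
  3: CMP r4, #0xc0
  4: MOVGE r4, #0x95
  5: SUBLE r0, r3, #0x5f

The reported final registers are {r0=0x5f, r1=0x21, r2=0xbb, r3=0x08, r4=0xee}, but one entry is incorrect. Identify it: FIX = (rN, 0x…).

0: ✓ CMP  NZCV=0000
1: · ADDLE
2: · MOVLE
3: ✓ CMP  NZCV=0010
4: ✓ MOVGE  r4←0x95
5: · SUBLE

FIX = (r4, 0x95)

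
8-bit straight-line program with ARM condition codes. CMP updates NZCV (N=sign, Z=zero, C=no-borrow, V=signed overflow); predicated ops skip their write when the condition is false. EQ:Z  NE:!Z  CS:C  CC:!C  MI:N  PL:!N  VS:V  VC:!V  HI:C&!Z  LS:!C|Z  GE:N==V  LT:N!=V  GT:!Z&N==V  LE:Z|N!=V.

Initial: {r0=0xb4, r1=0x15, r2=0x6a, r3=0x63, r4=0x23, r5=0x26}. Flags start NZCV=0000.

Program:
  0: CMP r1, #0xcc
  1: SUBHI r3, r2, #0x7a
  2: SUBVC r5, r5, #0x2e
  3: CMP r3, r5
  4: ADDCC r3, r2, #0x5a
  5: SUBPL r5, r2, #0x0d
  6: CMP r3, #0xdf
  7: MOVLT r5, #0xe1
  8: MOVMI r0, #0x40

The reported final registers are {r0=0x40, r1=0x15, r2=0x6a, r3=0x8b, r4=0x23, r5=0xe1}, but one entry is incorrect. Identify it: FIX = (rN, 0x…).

[0] flags=0000 → (cmp)
[1] flags=0000 HI?F → skip
[2] flags=0000 VC?T → r5=0xf8
[3] flags=0000 → (cmp)
[4] flags=0000 CC?T → r3=0xc4
[5] flags=0000 PL?T → r5=0x5d
[6] flags=1000 → (cmp)
[7] flags=1000 LT?T → r5=0xe1
[8] flags=1000 MI?T → r0=0x40

FIX = (r3, 0xc4)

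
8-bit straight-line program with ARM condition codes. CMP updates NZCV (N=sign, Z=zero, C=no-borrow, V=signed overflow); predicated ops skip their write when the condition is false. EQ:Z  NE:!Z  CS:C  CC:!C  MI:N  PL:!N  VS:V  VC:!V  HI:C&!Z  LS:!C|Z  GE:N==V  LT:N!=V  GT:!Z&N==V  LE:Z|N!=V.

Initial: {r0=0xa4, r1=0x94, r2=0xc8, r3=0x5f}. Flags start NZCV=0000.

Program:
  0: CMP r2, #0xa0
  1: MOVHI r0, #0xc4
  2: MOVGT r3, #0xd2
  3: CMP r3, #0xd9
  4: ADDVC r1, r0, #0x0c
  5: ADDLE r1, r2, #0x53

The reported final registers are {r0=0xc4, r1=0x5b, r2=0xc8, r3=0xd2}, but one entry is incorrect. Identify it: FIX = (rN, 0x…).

0: ✓ CMP  NZCV=0010
1: ✓ MOVHI  r0←0xc4
2: ✓ MOVGT  r3←0xd2
3: ✓ CMP  NZCV=1000
4: ✓ ADDVC  r1←0xd0
5: ✓ ADDLE  r1←0x1b

FIX = (r1, 0x1b)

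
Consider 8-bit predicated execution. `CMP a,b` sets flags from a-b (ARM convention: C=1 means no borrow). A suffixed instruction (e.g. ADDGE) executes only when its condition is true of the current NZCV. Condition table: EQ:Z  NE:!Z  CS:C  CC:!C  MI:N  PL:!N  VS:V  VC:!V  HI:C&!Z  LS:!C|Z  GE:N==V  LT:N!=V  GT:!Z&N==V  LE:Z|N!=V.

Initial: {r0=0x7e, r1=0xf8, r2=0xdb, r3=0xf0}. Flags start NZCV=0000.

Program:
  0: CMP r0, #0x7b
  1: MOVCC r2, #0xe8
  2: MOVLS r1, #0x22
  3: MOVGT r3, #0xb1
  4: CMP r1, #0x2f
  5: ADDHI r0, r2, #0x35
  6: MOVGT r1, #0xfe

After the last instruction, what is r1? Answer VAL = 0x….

VAL = 0xf8

[0] flags=0010 → (cmp)
[1] flags=0010 CC?F → skip
[2] flags=0010 LS?F → skip
[3] flags=0010 GT?T → r3=0xb1
[4] flags=1010 → (cmp)
[5] flags=1010 HI?T → r0=0x10
[6] flags=1010 GT?F → skip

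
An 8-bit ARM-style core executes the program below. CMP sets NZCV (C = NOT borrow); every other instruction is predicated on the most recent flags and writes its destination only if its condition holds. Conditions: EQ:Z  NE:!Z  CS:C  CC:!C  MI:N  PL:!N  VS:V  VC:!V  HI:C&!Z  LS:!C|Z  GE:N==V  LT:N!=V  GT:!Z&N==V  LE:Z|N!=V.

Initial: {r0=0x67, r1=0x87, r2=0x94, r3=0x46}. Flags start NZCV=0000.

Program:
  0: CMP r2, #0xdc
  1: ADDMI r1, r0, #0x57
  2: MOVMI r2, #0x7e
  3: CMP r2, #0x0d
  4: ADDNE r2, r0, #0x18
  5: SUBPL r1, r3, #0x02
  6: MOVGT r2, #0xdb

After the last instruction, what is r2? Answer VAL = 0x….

0: ✓ CMP  NZCV=1000
1: ✓ ADDMI  r1←0xbe
2: ✓ MOVMI  r2←0x7e
3: ✓ CMP  NZCV=0010
4: ✓ ADDNE  r2←0x7f
5: ✓ SUBPL  r1←0x44
6: ✓ MOVGT  r2←0xdb

VAL = 0xdb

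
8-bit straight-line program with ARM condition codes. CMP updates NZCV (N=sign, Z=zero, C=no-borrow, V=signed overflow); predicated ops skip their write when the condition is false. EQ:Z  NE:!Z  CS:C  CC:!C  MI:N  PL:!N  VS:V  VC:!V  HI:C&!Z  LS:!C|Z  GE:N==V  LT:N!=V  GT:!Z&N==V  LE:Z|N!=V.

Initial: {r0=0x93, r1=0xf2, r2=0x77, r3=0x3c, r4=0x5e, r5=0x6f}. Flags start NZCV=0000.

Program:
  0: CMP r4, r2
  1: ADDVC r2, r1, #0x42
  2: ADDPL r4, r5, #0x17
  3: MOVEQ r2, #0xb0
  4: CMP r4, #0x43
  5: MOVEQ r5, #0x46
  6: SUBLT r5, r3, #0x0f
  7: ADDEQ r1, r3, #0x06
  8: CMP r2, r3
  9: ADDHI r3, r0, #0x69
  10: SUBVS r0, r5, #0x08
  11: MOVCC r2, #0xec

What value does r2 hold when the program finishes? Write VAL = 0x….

VAL = 0xec

0: ✓ CMP  NZCV=1000
1: ✓ ADDVC  r2←0x34
2: · ADDPL
3: · MOVEQ
4: ✓ CMP  NZCV=0010
5: · MOVEQ
6: · SUBLT
7: · ADDEQ
8: ✓ CMP  NZCV=1000
9: · ADDHI
10: · SUBVS
11: ✓ MOVCC  r2←0xec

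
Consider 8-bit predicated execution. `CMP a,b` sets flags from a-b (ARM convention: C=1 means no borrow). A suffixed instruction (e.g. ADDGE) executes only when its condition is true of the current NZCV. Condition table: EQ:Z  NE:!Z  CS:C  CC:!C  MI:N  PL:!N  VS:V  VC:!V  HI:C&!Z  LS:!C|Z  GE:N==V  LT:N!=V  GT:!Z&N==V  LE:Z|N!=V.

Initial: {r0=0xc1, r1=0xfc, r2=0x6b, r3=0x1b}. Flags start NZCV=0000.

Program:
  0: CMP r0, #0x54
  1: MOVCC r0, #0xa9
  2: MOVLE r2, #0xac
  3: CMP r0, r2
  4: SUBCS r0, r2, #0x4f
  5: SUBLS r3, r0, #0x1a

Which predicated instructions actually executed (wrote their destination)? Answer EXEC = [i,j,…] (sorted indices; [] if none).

EXEC = [2,4]

0: ✓ CMP  NZCV=0011
1: · MOVCC
2: ✓ MOVLE  r2←0xac
3: ✓ CMP  NZCV=0010
4: ✓ SUBCS  r0←0x5d
5: · SUBLS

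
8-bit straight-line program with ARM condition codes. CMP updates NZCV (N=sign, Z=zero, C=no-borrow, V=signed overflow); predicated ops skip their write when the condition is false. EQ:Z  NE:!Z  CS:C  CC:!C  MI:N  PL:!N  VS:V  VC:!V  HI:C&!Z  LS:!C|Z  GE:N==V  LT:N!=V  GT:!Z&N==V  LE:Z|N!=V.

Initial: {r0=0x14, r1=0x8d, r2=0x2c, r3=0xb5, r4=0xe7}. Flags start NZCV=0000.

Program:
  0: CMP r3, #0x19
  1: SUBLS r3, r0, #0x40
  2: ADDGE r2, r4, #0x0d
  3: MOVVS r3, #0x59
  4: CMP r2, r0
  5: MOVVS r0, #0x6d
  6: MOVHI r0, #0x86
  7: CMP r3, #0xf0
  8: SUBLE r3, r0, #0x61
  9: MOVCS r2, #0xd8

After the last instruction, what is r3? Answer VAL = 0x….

VAL = 0x25

0: ✓ CMP  NZCV=1010
1: · SUBLS
2: · ADDGE
3: · MOVVS
4: ✓ CMP  NZCV=0010
5: · MOVVS
6: ✓ MOVHI  r0←0x86
7: ✓ CMP  NZCV=1000
8: ✓ SUBLE  r3←0x25
9: · MOVCS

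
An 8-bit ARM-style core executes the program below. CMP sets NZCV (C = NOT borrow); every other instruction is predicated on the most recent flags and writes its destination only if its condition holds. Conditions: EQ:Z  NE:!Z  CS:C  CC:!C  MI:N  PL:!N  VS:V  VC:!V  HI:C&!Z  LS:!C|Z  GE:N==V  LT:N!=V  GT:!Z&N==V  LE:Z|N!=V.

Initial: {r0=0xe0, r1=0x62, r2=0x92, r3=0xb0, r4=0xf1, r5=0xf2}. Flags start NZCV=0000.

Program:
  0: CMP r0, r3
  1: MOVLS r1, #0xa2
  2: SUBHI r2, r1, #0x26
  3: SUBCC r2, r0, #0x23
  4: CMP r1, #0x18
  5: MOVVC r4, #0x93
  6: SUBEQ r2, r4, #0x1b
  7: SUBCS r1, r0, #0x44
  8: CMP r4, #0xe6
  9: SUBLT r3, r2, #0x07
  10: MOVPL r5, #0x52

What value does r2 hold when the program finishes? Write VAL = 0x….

0: ✓ CMP  NZCV=0010
1: · MOVLS
2: ✓ SUBHI  r2←0x3c
3: · SUBCC
4: ✓ CMP  NZCV=0010
5: ✓ MOVVC  r4←0x93
6: · SUBEQ
7: ✓ SUBCS  r1←0x9c
8: ✓ CMP  NZCV=1000
9: ✓ SUBLT  r3←0x35
10: · MOVPL

VAL = 0x3c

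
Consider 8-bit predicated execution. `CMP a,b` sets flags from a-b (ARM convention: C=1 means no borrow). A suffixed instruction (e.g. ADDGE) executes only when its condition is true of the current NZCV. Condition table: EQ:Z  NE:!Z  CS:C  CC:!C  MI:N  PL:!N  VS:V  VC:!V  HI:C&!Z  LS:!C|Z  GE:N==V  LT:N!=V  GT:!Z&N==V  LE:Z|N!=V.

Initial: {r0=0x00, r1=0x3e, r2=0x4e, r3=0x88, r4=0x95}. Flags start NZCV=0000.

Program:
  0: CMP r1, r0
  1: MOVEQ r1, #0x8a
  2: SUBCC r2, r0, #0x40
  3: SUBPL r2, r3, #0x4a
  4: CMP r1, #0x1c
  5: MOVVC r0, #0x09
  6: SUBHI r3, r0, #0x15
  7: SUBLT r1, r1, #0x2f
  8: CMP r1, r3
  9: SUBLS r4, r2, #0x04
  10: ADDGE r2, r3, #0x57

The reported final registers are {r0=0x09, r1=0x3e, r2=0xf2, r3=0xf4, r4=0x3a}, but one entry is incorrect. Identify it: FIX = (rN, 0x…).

FIX = (r2, 0x4b)

[0] flags=0010 → (cmp)
[1] flags=0010 EQ?F → skip
[2] flags=0010 CC?F → skip
[3] flags=0010 PL?T → r2=0x3e
[4] flags=0010 → (cmp)
[5] flags=0010 VC?T → r0=0x09
[6] flags=0010 HI?T → r3=0xf4
[7] flags=0010 LT?F → skip
[8] flags=0000 → (cmp)
[9] flags=0000 LS?T → r4=0x3a
[10] flags=0000 GE?T → r2=0x4b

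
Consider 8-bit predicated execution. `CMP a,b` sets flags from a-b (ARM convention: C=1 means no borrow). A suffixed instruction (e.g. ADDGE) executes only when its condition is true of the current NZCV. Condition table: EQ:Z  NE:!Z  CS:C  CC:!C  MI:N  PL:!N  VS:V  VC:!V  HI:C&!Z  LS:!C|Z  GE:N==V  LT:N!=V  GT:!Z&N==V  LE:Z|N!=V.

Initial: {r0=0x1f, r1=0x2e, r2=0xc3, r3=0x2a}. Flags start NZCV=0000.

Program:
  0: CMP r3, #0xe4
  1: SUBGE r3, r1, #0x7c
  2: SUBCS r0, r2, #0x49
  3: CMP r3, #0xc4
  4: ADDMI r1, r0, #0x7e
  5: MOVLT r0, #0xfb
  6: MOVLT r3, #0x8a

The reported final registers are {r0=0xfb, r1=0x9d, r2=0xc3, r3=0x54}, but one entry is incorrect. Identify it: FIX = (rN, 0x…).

[0] flags=0000 → (cmp)
[1] flags=0000 GE?T → r3=0xb2
[2] flags=0000 CS?F → skip
[3] flags=1000 → (cmp)
[4] flags=1000 MI?T → r1=0x9d
[5] flags=1000 LT?T → r0=0xfb
[6] flags=1000 LT?T → r3=0x8a

FIX = (r3, 0x8a)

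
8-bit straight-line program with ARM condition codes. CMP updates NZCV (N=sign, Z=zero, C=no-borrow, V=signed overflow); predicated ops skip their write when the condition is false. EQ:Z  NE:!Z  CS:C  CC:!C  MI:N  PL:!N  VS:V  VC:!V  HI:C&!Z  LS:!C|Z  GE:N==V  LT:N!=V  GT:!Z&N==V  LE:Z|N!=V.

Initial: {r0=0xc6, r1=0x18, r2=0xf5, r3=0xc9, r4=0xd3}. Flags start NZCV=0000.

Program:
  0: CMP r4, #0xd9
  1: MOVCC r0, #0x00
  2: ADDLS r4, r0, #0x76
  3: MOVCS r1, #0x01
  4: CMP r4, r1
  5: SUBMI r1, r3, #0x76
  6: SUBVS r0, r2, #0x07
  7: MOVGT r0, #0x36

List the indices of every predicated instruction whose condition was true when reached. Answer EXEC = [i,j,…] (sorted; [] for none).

0: ✓ CMP  NZCV=1000
1: ✓ MOVCC  r0←0x00
2: ✓ ADDLS  r4←0x76
3: · MOVCS
4: ✓ CMP  NZCV=0010
5: · SUBMI
6: · SUBVS
7: ✓ MOVGT  r0←0x36

EXEC = [1,2,7]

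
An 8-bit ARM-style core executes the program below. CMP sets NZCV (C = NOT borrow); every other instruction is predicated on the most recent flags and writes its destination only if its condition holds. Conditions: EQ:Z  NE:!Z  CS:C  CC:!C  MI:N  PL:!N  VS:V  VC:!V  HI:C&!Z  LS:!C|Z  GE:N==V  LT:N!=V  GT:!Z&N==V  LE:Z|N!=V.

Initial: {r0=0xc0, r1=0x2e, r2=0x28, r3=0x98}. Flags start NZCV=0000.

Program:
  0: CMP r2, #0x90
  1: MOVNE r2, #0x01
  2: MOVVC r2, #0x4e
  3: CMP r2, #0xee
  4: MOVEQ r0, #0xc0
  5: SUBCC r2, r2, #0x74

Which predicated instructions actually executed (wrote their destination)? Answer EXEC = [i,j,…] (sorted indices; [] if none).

EXEC = [1,5]

0: ✓ CMP  NZCV=1001
1: ✓ MOVNE  r2←0x01
2: · MOVVC
3: ✓ CMP  NZCV=0000
4: · MOVEQ
5: ✓ SUBCC  r2←0x8d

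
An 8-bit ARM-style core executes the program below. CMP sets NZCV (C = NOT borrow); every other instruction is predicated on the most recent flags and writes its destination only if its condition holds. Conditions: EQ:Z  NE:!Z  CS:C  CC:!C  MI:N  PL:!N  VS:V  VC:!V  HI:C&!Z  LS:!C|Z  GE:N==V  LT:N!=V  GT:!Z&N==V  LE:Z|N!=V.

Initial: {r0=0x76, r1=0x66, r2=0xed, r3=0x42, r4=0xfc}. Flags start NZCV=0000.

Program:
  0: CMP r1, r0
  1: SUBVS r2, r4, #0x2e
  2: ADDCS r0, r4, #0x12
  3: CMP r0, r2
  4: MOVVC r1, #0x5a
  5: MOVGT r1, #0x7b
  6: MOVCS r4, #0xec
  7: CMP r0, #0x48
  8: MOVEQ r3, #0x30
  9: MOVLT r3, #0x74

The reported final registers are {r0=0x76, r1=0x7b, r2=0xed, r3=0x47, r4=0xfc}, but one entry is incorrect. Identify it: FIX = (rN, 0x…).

FIX = (r3, 0x42)

[0] flags=1000 → (cmp)
[1] flags=1000 VS?F → skip
[2] flags=1000 CS?F → skip
[3] flags=1001 → (cmp)
[4] flags=1001 VC?F → skip
[5] flags=1001 GT?T → r1=0x7b
[6] flags=1001 CS?F → skip
[7] flags=0010 → (cmp)
[8] flags=0010 EQ?F → skip
[9] flags=0010 LT?F → skip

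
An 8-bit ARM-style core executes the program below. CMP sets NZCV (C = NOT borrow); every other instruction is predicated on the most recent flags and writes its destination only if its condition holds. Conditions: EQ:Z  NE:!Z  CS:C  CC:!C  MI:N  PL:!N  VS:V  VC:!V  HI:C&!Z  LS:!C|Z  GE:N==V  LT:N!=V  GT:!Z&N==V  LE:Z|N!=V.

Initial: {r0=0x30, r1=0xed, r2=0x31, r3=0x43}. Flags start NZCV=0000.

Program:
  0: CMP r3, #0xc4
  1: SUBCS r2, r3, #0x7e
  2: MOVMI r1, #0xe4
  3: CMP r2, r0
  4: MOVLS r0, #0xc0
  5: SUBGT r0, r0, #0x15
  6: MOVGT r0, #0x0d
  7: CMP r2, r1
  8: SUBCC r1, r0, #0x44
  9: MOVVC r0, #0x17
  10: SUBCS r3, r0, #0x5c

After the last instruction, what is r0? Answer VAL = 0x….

0: ✓ CMP  NZCV=0000
1: · SUBCS
2: · MOVMI
3: ✓ CMP  NZCV=0010
4: · MOVLS
5: ✓ SUBGT  r0←0x1b
6: ✓ MOVGT  r0←0x0d
7: ✓ CMP  NZCV=0000
8: ✓ SUBCC  r1←0xc9
9: ✓ MOVVC  r0←0x17
10: · SUBCS

VAL = 0x17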